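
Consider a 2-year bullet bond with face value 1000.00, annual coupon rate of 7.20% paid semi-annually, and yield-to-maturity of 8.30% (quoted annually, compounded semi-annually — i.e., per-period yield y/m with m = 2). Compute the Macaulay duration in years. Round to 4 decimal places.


Coupon per period c = face * coupon_rate / m = 36.000000
Periods per year m = 2; per-period yield y/m = 0.041500
Number of cashflows N = 4
Cashflows (t years, CF_t, discount factor 1/(1+y/m)^(m*t), PV):
  t = 0.5000: CF_t = 36.000000, DF = 0.960154, PV = 34.565530
  t = 1.0000: CF_t = 36.000000, DF = 0.921895, PV = 33.188219
  t = 1.5000: CF_t = 36.000000, DF = 0.885161, PV = 31.865789
  t = 2.0000: CF_t = 1036.000000, DF = 0.849890, PV = 880.486412
Price P = sum_t PV_t = 980.105951
Macaulay numerator sum_t t * PV_t:
  t * PV_t at t = 0.5000: 17.282765
  t * PV_t at t = 1.0000: 33.188219
  t * PV_t at t = 1.5000: 47.798684
  t * PV_t at t = 2.0000: 1760.972824
Macaulay duration D = (sum_t t * PV_t) / P = 1859.242493 / 980.105951 = 1.896981

Answer: Macaulay duration = 1.8970 years


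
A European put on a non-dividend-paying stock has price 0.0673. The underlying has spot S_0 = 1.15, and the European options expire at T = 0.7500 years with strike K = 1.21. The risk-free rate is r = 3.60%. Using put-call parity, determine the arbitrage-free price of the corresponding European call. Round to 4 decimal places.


Answer: Call price = 0.0395

Derivation:
Put-call parity: C - P = S_0 * exp(-qT) - K * exp(-rT).
S_0 * exp(-qT) = 1.1500 * 1.00000000 = 1.15000000
K * exp(-rT) = 1.2100 * 0.97336124 = 1.17776710
C = P + S*exp(-qT) - K*exp(-rT)
C = 0.0673 + 1.15000000 - 1.17776710 = 0.0395


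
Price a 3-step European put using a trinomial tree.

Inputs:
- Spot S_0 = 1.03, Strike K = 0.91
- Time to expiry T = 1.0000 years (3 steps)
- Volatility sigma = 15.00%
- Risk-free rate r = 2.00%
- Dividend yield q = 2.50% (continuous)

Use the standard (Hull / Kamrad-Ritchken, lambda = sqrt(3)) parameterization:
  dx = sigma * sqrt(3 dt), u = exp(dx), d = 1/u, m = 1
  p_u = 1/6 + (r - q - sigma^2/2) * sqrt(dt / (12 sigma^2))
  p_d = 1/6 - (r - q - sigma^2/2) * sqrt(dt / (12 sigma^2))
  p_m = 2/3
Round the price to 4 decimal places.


Answer: Price = V(0,0) = 0.0174

Derivation:
dt = T/N = 0.333333; dx = sigma*sqrt(3*dt) = 0.150000
u = exp(dx) = 1.161834; d = 1/u = 0.860708
p_u = 0.148611, p_m = 0.666667, p_d = 0.184722
Discount per step: exp(-r*dt) = 0.993356
Stock lattice S(k, j) with j the centered position index:
  k=0: S(0,+0) = 1.0300
  k=1: S(1,-1) = 0.8865; S(1,+0) = 1.0300; S(1,+1) = 1.1967
  k=2: S(2,-2) = 0.7630; S(2,-1) = 0.8865; S(2,+0) = 1.0300; S(2,+1) = 1.1967; S(2,+2) = 1.3904
  k=3: S(3,-3) = 0.6568; S(3,-2) = 0.7630; S(3,-1) = 0.8865; S(3,+0) = 1.0300; S(3,+1) = 1.1967; S(3,+2) = 1.3904; S(3,+3) = 1.6154
Terminal payoffs V(N, j) = max(K - S_T, 0):
  V(3,-3) = 0.253243; V(3,-2) = 0.146957; V(3,-1) = 0.023471; V(3,+0) = 0.000000; V(3,+1) = 0.000000; V(3,+2) = 0.000000; V(3,+3) = 0.000000
Backward induction: V(k, j) = exp(-r*dt) * [p_u * V(k+1, j+1) + p_m * V(k+1, j) + p_d * V(k+1, j-1)]
  V(2,-2) = exp(-r*dt) * [p_u*0.023471 + p_m*0.146957 + p_d*0.253243] = 0.147254
  V(2,-1) = exp(-r*dt) * [p_u*0.000000 + p_m*0.023471 + p_d*0.146957] = 0.042509
  V(2,+0) = exp(-r*dt) * [p_u*0.000000 + p_m*0.000000 + p_d*0.023471] = 0.004307
  V(2,+1) = exp(-r*dt) * [p_u*0.000000 + p_m*0.000000 + p_d*0.000000] = 0.000000
  V(2,+2) = exp(-r*dt) * [p_u*0.000000 + p_m*0.000000 + p_d*0.000000] = 0.000000
  V(1,-1) = exp(-r*dt) * [p_u*0.004307 + p_m*0.042509 + p_d*0.147254] = 0.055807
  V(1,+0) = exp(-r*dt) * [p_u*0.000000 + p_m*0.004307 + p_d*0.042509] = 0.010652
  V(1,+1) = exp(-r*dt) * [p_u*0.000000 + p_m*0.000000 + p_d*0.004307] = 0.000790
  V(0,+0) = exp(-r*dt) * [p_u*0.000790 + p_m*0.010652 + p_d*0.055807] = 0.017411


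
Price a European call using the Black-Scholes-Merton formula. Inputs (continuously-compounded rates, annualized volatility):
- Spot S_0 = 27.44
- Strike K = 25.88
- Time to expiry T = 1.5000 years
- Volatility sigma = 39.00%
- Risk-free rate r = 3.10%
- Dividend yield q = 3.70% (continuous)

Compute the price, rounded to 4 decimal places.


d1 = (ln(S/K) + (r - q + 0.5*sigma^2) * T) / (sigma * sqrt(T)) = 0.34252311
d2 = d1 - sigma * sqrt(T) = -0.13512739
exp(-rT) = 0.95456456; exp(-qT) = 0.94601202
C = S_0 * exp(-qT) * N(d1) - K * exp(-rT) * N(d2)
N(d1) = 0.63402137; N(d2) = 0.44625558
C = 27.4400 * 0.94601202 * 0.63402137 - 25.8800 * 0.95456456 * 0.44625558 = 5.4339

Answer: Price = 5.4339


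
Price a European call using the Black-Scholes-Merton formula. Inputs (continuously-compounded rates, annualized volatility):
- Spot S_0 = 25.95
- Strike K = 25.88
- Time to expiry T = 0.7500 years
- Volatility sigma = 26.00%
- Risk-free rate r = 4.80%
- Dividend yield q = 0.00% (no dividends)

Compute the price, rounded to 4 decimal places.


Answer: Price = 2.8080

Derivation:
d1 = (ln(S/K) + (r - q + 0.5*sigma^2) * T) / (sigma * sqrt(T)) = 0.28446110
d2 = d1 - sigma * sqrt(T) = 0.05929449
exp(-rT) = 0.96464029; exp(-qT) = 1.00000000
C = S_0 * exp(-qT) * N(d1) - K * exp(-rT) * N(d2)
N(d1) = 0.61197148; N(d2) = 0.52364123
C = 25.9500 * 1.00000000 * 0.61197148 - 25.8800 * 0.96464029 * 0.52364123 = 2.8080


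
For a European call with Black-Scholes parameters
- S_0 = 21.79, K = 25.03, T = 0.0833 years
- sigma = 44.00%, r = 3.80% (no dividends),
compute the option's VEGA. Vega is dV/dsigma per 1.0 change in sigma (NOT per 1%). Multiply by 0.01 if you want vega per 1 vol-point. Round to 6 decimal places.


Answer: Vega = 1.516913

Derivation:
d1 = -1.0031770845; d2 = -1.1301687378
phi(d1) = 0.2412019657; exp(-qT) = 1.0000000000; exp(-rT) = 0.9968396046
Vega = S * exp(-qT) * phi(d1) * sqrt(T) = 21.7900 * 1.0000000000 * 0.2412019657 * 0.2886173938 = 1.516913


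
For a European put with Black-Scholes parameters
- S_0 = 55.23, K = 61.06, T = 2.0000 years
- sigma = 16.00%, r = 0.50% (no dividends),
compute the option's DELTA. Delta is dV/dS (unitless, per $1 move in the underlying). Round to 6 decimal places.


d1 = -0.2861603841; d2 = -0.5124345541
phi(d1) = 0.3829379107; exp(-qT) = 1.0000000000; exp(-rT) = 0.9900498337
N(-d1) = 0.6126223578
Delta = -exp(-qT) * N(-d1) = -1.0000000000 * 0.6126223578 = -0.612622

Answer: Delta = -0.612622


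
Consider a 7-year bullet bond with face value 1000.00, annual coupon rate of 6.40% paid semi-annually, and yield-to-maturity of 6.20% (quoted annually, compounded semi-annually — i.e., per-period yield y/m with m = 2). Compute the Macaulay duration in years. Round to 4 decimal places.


Answer: Macaulay duration = 5.7583 years

Derivation:
Coupon per period c = face * coupon_rate / m = 32.000000
Periods per year m = 2; per-period yield y/m = 0.031000
Number of cashflows N = 14
Cashflows (t years, CF_t, discount factor 1/(1+y/m)^(m*t), PV):
  t = 0.5000: CF_t = 32.000000, DF = 0.969932, PV = 31.037827
  t = 1.0000: CF_t = 32.000000, DF = 0.940768, PV = 30.104585
  t = 1.5000: CF_t = 32.000000, DF = 0.912481, PV = 29.199404
  t = 2.0000: CF_t = 32.000000, DF = 0.885045, PV = 28.321439
  t = 2.5000: CF_t = 32.000000, DF = 0.858434, PV = 27.469873
  t = 3.0000: CF_t = 32.000000, DF = 0.832622, PV = 26.643912
  t = 3.5000: CF_t = 32.000000, DF = 0.807587, PV = 25.842785
  t = 4.0000: CF_t = 32.000000, DF = 0.783305, PV = 25.065747
  t = 4.5000: CF_t = 32.000000, DF = 0.759752, PV = 24.312073
  t = 5.0000: CF_t = 32.000000, DF = 0.736908, PV = 23.581060
  t = 5.5000: CF_t = 32.000000, DF = 0.714751, PV = 22.872027
  t = 6.0000: CF_t = 32.000000, DF = 0.693260, PV = 22.184314
  t = 6.5000: CF_t = 32.000000, DF = 0.672415, PV = 21.517278
  t = 7.0000: CF_t = 1032.000000, DF = 0.652197, PV = 673.067132
Price P = sum_t PV_t = 1011.219457
Macaulay numerator sum_t t * PV_t:
  t * PV_t at t = 0.5000: 15.518914
  t * PV_t at t = 1.0000: 30.104585
  t * PV_t at t = 1.5000: 43.799106
  t * PV_t at t = 2.0000: 56.642878
  t * PV_t at t = 2.5000: 68.674683
  t * PV_t at t = 3.0000: 79.931735
  t * PV_t at t = 3.5000: 90.449749
  t * PV_t at t = 4.0000: 100.262989
  t * PV_t at t = 4.5000: 109.404328
  t * PV_t at t = 5.0000: 117.905301
  t * PV_t at t = 5.5000: 125.796150
  t * PV_t at t = 6.0000: 133.105881
  t * PV_t at t = 6.5000: 139.862307
  t * PV_t at t = 7.0000: 4711.469926
Macaulay duration D = (sum_t t * PV_t) / P = 5822.928532 / 1011.219457 = 5.758323


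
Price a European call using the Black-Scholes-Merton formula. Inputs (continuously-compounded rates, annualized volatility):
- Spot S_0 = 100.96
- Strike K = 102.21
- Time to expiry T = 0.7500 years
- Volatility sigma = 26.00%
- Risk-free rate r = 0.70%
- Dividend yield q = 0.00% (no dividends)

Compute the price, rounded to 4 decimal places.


Answer: Price = 8.7290

Derivation:
d1 = (ln(S/K) + (r - q + 0.5*sigma^2) * T) / (sigma * sqrt(T)) = 0.08125041
d2 = d1 - sigma * sqrt(T) = -0.14391620
exp(-rT) = 0.99476376; exp(-qT) = 1.00000000
C = S_0 * exp(-qT) * N(d1) - K * exp(-rT) * N(d2)
N(d1) = 0.53237859; N(d2) = 0.44278332
C = 100.9600 * 1.00000000 * 0.53237859 - 102.2100 * 0.99476376 * 0.44278332 = 8.7290


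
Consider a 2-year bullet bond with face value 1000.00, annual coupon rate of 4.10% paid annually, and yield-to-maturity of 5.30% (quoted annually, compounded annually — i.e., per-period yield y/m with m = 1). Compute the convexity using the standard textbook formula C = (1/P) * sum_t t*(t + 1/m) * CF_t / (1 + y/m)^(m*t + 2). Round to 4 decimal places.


Answer: Convexity = 5.2676

Derivation:
Coupon per period c = face * coupon_rate / m = 41.000000
Periods per year m = 1; per-period yield y/m = 0.053000
Number of cashflows N = 2
Cashflows (t years, CF_t, discount factor 1/(1+y/m)^(m*t), PV):
  t = 1.0000: CF_t = 41.000000, DF = 0.949668, PV = 38.936372
  t = 2.0000: CF_t = 1041.000000, DF = 0.901869, PV = 938.845193
Price P = sum_t PV_t = 977.781566
Convexity numerator sum_t t*(t + 1/m) * CF_t / (1+y/m)^(m*t + 2):
  t = 1.0000: term = 70.230982
  t = 2.0000: term = 5080.289897
Convexity = (1/P) * sum = 5150.520878 / 977.781566 = 5.267558


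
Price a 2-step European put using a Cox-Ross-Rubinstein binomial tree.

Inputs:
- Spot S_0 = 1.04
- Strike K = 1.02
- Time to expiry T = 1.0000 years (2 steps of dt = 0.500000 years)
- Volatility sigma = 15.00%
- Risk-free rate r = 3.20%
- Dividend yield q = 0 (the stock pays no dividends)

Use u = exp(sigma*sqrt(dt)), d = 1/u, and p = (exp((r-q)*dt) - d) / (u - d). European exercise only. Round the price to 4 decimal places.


dt = T/N = 0.500000
u = exp(sigma*sqrt(dt)) = 1.111895; d = 1/u = 0.899365
p = (exp((r-q)*dt) - d) / (u - d) = 0.549397
Discount per step: exp(-r*dt) = 0.984127
Stock lattice S(k, i) with i counting down-moves:
  k=0: S(0,0) = 1.0400
  k=1: S(1,0) = 1.1564; S(1,1) = 0.9353
  k=2: S(2,0) = 1.2858; S(2,1) = 1.0400; S(2,2) = 0.8412
Terminal payoffs V(N, i) = max(K - S_T, 0):
  V(2,0) = 0.000000; V(2,1) = 0.000000; V(2,2) = 0.178788
Backward induction: V(k, i) = exp(-r*dt) * [p * V(k+1, i) + (1-p) * V(k+1, i+1)].
  V(1,0) = exp(-r*dt) * [p*0.000000 + (1-p)*0.000000] = 0.000000
  V(1,1) = exp(-r*dt) * [p*0.000000 + (1-p)*0.178788] = 0.079284
  V(0,0) = exp(-r*dt) * [p*0.000000 + (1-p)*0.079284] = 0.035158

Answer: Price = V(0,0) = 0.0352


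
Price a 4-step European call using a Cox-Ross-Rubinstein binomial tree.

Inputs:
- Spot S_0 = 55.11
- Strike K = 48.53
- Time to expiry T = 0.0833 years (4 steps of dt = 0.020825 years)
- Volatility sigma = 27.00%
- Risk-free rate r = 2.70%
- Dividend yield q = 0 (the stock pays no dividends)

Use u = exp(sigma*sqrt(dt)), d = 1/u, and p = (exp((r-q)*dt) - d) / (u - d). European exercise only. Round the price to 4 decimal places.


Answer: Price = V(0,0) = 6.7764

Derivation:
dt = T/N = 0.020825
u = exp(sigma*sqrt(dt)) = 1.039732; d = 1/u = 0.961786
p = (exp((r-q)*dt) - d) / (u - d) = 0.497476
Discount per step: exp(-r*dt) = 0.999438
Stock lattice S(k, i) with i counting down-moves:
  k=0: S(0,0) = 55.1100
  k=1: S(1,0) = 57.2997; S(1,1) = 53.0040
  k=2: S(2,0) = 59.5763; S(2,1) = 55.1100; S(2,2) = 50.9785
  k=3: S(3,0) = 61.9434; S(3,1) = 57.2997; S(3,2) = 53.0040; S(3,3) = 49.0304
  k=4: S(4,0) = 64.4046; S(4,1) = 59.5763; S(4,2) = 55.1100; S(4,3) = 50.9785; S(4,4) = 47.1568
Terminal payoffs V(N, i) = max(S_T - K, 0):
  V(4,0) = 15.874569; V(4,1) = 11.046302; V(4,2) = 6.580000; V(4,3) = 2.448526; V(4,4) = 0.000000
Backward induction: V(k, i) = exp(-r*dt) * [p * V(k+1, i) + (1-p) * V(k+1, i+1)].
  V(3,0) = exp(-r*dt) * [p*15.874569 + (1-p)*11.046302] = 13.440690
  V(3,1) = exp(-r*dt) * [p*11.046302 + (1-p)*6.580000] = 8.796931
  V(3,2) = exp(-r*dt) * [p*6.580000 + (1-p)*2.448526] = 4.501304
  V(3,3) = exp(-r*dt) * [p*2.448526 + (1-p)*0.000000] = 1.217398
  V(2,0) = exp(-r*dt) * [p*13.440690 + (1-p)*8.796931] = 11.100846
  V(2,1) = exp(-r*dt) * [p*8.796931 + (1-p)*4.501304] = 6.634544
  V(2,2) = exp(-r*dt) * [p*4.501304 + (1-p)*1.217398] = 2.849460
  V(1,0) = exp(-r*dt) * [p*11.100846 + (1-p)*6.634544] = 8.851444
  V(1,1) = exp(-r*dt) * [p*6.634544 + (1-p)*2.849460] = 4.729788
  V(0,0) = exp(-r*dt) * [p*8.851444 + (1-p)*4.729788] = 6.776402


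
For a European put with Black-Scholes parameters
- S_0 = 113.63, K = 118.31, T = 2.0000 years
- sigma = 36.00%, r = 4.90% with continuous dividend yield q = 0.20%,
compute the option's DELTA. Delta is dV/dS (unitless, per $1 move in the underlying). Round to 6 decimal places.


Answer: Delta = -0.358020

Derivation:
d1 = 0.3599158935; d2 = -0.1492009889
phi(d1) = 0.3739219256; exp(-qT) = 0.9960079893; exp(-rT) = 0.9066489038
N(-d1) = 0.3594550156
Delta = -exp(-qT) * N(-d1) = -0.9960079893 * 0.3594550156 = -0.358020


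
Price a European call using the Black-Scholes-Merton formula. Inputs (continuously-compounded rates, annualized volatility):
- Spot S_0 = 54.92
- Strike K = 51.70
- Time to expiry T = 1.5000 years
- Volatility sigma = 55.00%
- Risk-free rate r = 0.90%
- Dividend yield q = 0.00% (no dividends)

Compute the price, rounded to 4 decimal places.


Answer: Price = 16.0058

Derivation:
d1 = (ln(S/K) + (r - q + 0.5*sigma^2) * T) / (sigma * sqrt(T)) = 0.44654168
d2 = d1 - sigma * sqrt(T) = -0.22706800
exp(-rT) = 0.98659072; exp(-qT) = 1.00000000
C = S_0 * exp(-qT) * N(d1) - K * exp(-rT) * N(d2)
N(d1) = 0.67239699; N(d2) = 0.41018543
C = 54.9200 * 1.00000000 * 0.67239699 - 51.7000 * 0.98659072 * 0.41018543 = 16.0058


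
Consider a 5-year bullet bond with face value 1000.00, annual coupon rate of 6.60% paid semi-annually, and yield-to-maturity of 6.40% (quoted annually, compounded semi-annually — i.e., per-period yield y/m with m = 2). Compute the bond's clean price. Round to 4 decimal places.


Answer: Price = 1008.4438

Derivation:
Coupon per period c = face * coupon_rate / m = 33.000000
Periods per year m = 2; per-period yield y/m = 0.032000
Number of cashflows N = 10
Cashflows (t years, CF_t, discount factor 1/(1+y/m)^(m*t), PV):
  t = 0.5000: CF_t = 33.000000, DF = 0.968992, PV = 31.976744
  t = 1.0000: CF_t = 33.000000, DF = 0.938946, PV = 30.985217
  t = 1.5000: CF_t = 33.000000, DF = 0.909831, PV = 30.024435
  t = 2.0000: CF_t = 33.000000, DF = 0.881620, PV = 29.093445
  t = 2.5000: CF_t = 33.000000, DF = 0.854283, PV = 28.191323
  t = 3.0000: CF_t = 33.000000, DF = 0.827793, PV = 27.317173
  t = 3.5000: CF_t = 33.000000, DF = 0.802125, PV = 26.470129
  t = 4.0000: CF_t = 33.000000, DF = 0.777253, PV = 25.649350
  t = 4.5000: CF_t = 33.000000, DF = 0.753152, PV = 24.854021
  t = 5.0000: CF_t = 1033.000000, DF = 0.729799, PV = 753.881956
Price P = sum_t PV_t = 1008.443794


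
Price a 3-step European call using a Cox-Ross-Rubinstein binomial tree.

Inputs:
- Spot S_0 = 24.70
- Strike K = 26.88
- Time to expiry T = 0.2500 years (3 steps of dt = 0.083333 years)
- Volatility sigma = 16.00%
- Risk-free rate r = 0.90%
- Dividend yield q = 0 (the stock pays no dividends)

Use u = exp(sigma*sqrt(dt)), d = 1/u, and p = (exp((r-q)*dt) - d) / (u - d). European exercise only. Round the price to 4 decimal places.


dt = T/N = 0.083333
u = exp(sigma*sqrt(dt)) = 1.047271; d = 1/u = 0.954862
p = (exp((r-q)*dt) - d) / (u - d) = 0.496574
Discount per step: exp(-r*dt) = 0.999250
Stock lattice S(k, i) with i counting down-moves:
  k=0: S(0,0) = 24.7000
  k=1: S(1,0) = 25.8676; S(1,1) = 23.5851
  k=2: S(2,0) = 27.0904; S(2,1) = 24.7000; S(2,2) = 22.5205
  k=3: S(3,0) = 28.3710; S(3,1) = 25.8676; S(3,2) = 23.5851; S(3,3) = 21.5040
Terminal payoffs V(N, i) = max(S_T - K, 0):
  V(3,0) = 1.490995; V(3,1) = 0.000000; V(3,2) = 0.000000; V(3,3) = 0.000000
Backward induction: V(k, i) = exp(-r*dt) * [p * V(k+1, i) + (1-p) * V(k+1, i+1)].
  V(2,0) = exp(-r*dt) * [p*1.490995 + (1-p)*0.000000] = 0.739834
  V(2,1) = exp(-r*dt) * [p*0.000000 + (1-p)*0.000000] = 0.000000
  V(2,2) = exp(-r*dt) * [p*0.000000 + (1-p)*0.000000] = 0.000000
  V(1,0) = exp(-r*dt) * [p*0.739834 + (1-p)*0.000000] = 0.367107
  V(1,1) = exp(-r*dt) * [p*0.000000 + (1-p)*0.000000] = 0.000000
  V(0,0) = exp(-r*dt) * [p*0.367107 + (1-p)*0.000000] = 0.182159

Answer: Price = V(0,0) = 0.1822


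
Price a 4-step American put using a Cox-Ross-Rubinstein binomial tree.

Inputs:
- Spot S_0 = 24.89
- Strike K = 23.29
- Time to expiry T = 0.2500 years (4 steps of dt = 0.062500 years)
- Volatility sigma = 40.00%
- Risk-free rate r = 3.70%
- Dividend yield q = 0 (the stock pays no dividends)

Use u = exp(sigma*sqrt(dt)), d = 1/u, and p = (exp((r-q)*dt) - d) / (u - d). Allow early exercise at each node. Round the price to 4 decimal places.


Answer: Price = V(0,0) = 1.2220

Derivation:
dt = T/N = 0.062500
u = exp(sigma*sqrt(dt)) = 1.105171; d = 1/u = 0.904837
p = (exp((r-q)*dt) - d) / (u - d) = 0.486577
Discount per step: exp(-r*dt) = 0.997690
Stock lattice S(k, i) with i counting down-moves:
  k=0: S(0,0) = 24.8900
  k=1: S(1,0) = 27.5077; S(1,1) = 22.5214
  k=2: S(2,0) = 30.4007; S(2,1) = 24.8900; S(2,2) = 20.3782
  k=3: S(3,0) = 33.5980; S(3,1) = 27.5077; S(3,2) = 22.5214; S(3,3) = 18.4390
  k=4: S(4,0) = 37.1315; S(4,1) = 30.4007; S(4,2) = 24.8900; S(4,3) = 20.3782; S(4,4) = 16.6843
Terminal payoffs V(N, i) = max(K - S_T, 0):
  V(4,0) = 0.000000; V(4,1) = 0.000000; V(4,2) = 0.000000; V(4,3) = 2.911792; V(4,4) = 6.605734
Backward induction: V(k, i) = exp(-r*dt) * [p * V(k+1, i) + (1-p) * V(k+1, i+1)]; then take max(V_cont, immediate exercise) for American.
  V(3,0) = exp(-r*dt) * [p*0.000000 + (1-p)*0.000000] = 0.000000; exercise = 0.000000; V(3,0) = max -> 0.000000
  V(3,1) = exp(-r*dt) * [p*0.000000 + (1-p)*0.000000] = 0.000000; exercise = 0.000000; V(3,1) = max -> 0.000000
  V(3,2) = exp(-r*dt) * [p*0.000000 + (1-p)*2.911792] = 1.491526; exercise = 0.768597; V(3,2) = max -> 1.491526
  V(3,3) = exp(-r*dt) * [p*2.911792 + (1-p)*6.605734] = 4.797239; exercise = 4.851034; V(3,3) = max -> 4.851034
  V(2,0) = exp(-r*dt) * [p*0.000000 + (1-p)*0.000000] = 0.000000; exercise = 0.000000; V(2,0) = max -> 0.000000
  V(2,1) = exp(-r*dt) * [p*0.000000 + (1-p)*1.491526] = 0.764014; exercise = 0.000000; V(2,1) = max -> 0.764014
  V(2,2) = exp(-r*dt) * [p*1.491526 + (1-p)*4.851034] = 3.208944; exercise = 2.911792; V(2,2) = max -> 3.208944
  V(1,0) = exp(-r*dt) * [p*0.000000 + (1-p)*0.764014] = 0.391356; exercise = 0.000000; V(1,0) = max -> 0.391356
  V(1,1) = exp(-r*dt) * [p*0.764014 + (1-p)*3.208944] = 2.014632; exercise = 0.768597; V(1,1) = max -> 2.014632
  V(0,0) = exp(-r*dt) * [p*0.391356 + (1-p)*2.014632] = 1.221954; exercise = 0.000000; V(0,0) = max -> 1.221954


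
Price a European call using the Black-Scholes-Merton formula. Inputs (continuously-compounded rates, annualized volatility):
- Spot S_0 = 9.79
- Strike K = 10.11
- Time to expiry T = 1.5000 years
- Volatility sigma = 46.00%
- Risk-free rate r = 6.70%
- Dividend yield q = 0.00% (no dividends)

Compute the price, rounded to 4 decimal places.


d1 = (ln(S/K) + (r - q + 0.5*sigma^2) * T) / (sigma * sqrt(T)) = 0.40298796
d2 = d1 - sigma * sqrt(T) = -0.16039468
exp(-rT) = 0.90438511; exp(-qT) = 1.00000000
C = S_0 * exp(-qT) * N(d1) - K * exp(-rT) * N(d2)
N(d1) = 0.65652146; N(d2) = 0.43628509
C = 9.7900 * 1.00000000 * 0.65652146 - 10.1100 * 0.90438511 * 0.43628509 = 2.4382

Answer: Price = 2.4382


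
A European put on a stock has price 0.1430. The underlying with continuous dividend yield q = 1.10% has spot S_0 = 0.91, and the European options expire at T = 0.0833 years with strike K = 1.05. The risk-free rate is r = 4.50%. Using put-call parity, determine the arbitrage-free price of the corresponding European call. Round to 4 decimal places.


Put-call parity: C - P = S_0 * exp(-qT) - K * exp(-rT).
S_0 * exp(-qT) = 0.9100 * 0.99908412 = 0.90916655
K * exp(-rT) = 1.0500 * 0.99625852 = 1.04607144
C = P + S*exp(-qT) - K*exp(-rT)
C = 0.1430 + 0.90916655 - 1.04607144 = 0.0061

Answer: Call price = 0.0061


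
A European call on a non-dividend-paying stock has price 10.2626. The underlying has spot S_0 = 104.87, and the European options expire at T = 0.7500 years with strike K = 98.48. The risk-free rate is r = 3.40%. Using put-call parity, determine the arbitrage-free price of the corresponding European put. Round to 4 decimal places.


Put-call parity: C - P = S_0 * exp(-qT) - K * exp(-rT).
S_0 * exp(-qT) = 104.8700 * 1.00000000 = 104.87000000
K * exp(-rT) = 98.4800 * 0.97482238 = 96.00050788
P = C - S*exp(-qT) + K*exp(-rT)
P = 10.2626 - 104.87000000 + 96.00050788 = 1.3931

Answer: Put price = 1.3931


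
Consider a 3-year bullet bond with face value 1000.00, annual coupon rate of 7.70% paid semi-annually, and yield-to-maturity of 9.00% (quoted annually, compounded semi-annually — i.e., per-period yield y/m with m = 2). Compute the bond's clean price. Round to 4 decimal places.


Answer: Price = 966.4738

Derivation:
Coupon per period c = face * coupon_rate / m = 38.500000
Periods per year m = 2; per-period yield y/m = 0.045000
Number of cashflows N = 6
Cashflows (t years, CF_t, discount factor 1/(1+y/m)^(m*t), PV):
  t = 0.5000: CF_t = 38.500000, DF = 0.956938, PV = 36.842105
  t = 1.0000: CF_t = 38.500000, DF = 0.915730, PV = 35.255603
  t = 1.5000: CF_t = 38.500000, DF = 0.876297, PV = 33.737419
  t = 2.0000: CF_t = 38.500000, DF = 0.838561, PV = 32.284612
  t = 2.5000: CF_t = 38.500000, DF = 0.802451, PV = 30.894365
  t = 3.0000: CF_t = 1038.500000, DF = 0.767896, PV = 797.459724
Price P = sum_t PV_t = 966.473829


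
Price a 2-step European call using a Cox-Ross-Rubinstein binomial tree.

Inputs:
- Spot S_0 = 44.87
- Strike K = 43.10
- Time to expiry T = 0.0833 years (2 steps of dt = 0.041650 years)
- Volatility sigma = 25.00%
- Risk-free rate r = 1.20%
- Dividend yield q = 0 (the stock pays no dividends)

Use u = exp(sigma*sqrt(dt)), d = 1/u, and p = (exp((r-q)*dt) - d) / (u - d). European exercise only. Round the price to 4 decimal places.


Answer: Price = V(0,0) = 2.4785

Derivation:
dt = T/N = 0.041650
u = exp(sigma*sqrt(dt)) = 1.052345; d = 1/u = 0.950259
p = (exp((r-q)*dt) - d) / (u - d) = 0.492145
Discount per step: exp(-r*dt) = 0.999500
Stock lattice S(k, i) with i counting down-moves:
  k=0: S(0,0) = 44.8700
  k=1: S(1,0) = 47.2187; S(1,1) = 42.6381
  k=2: S(2,0) = 49.6904; S(2,1) = 44.8700; S(2,2) = 40.5172
Terminal payoffs V(N, i) = max(S_T - K, 0):
  V(2,0) = 6.590366; V(2,1) = 1.770000; V(2,2) = 0.000000
Backward induction: V(k, i) = exp(-r*dt) * [p * V(k+1, i) + (1-p) * V(k+1, i+1)].
  V(1,0) = exp(-r*dt) * [p*6.590366 + (1-p)*1.770000] = 4.140248
  V(1,1) = exp(-r*dt) * [p*1.770000 + (1-p)*0.000000] = 0.870661
  V(0,0) = exp(-r*dt) * [p*4.140248 + (1-p)*0.870661] = 2.478531


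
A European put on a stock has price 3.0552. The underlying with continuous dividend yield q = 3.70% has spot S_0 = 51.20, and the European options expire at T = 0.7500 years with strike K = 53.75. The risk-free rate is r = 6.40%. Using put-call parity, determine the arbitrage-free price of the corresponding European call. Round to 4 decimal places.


Put-call parity: C - P = S_0 * exp(-qT) - K * exp(-rT).
S_0 * exp(-qT) = 51.2000 * 0.97263149 = 49.79873251
K * exp(-rT) = 53.7500 * 0.95313379 = 51.23094106
C = P + S*exp(-qT) - K*exp(-rT)
C = 3.0552 + 49.79873251 - 51.23094106 = 1.6230

Answer: Call price = 1.6230


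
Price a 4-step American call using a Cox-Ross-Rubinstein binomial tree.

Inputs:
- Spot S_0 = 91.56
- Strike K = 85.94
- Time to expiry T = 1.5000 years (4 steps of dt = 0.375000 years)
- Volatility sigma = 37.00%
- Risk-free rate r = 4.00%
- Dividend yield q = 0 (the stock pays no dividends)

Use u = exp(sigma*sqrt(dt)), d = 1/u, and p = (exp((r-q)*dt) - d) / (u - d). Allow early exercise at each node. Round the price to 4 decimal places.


dt = T/N = 0.375000
u = exp(sigma*sqrt(dt)) = 1.254300; d = 1/u = 0.797257
p = (exp((r-q)*dt) - d) / (u - d) = 0.476664
Discount per step: exp(-r*dt) = 0.985112
Stock lattice S(k, i) with i counting down-moves:
  k=0: S(0,0) = 91.5600
  k=1: S(1,0) = 114.8437; S(1,1) = 72.9969
  k=2: S(2,0) = 144.0485; S(2,1) = 91.5600; S(2,2) = 58.1973
  k=3: S(3,0) = 180.6801; S(3,1) = 114.8437; S(3,2) = 72.9969; S(3,3) = 46.3982
  k=4: S(4,0) = 226.6270; S(4,1) = 144.0485; S(4,2) = 91.5600; S(4,3) = 58.1973; S(4,4) = 36.9913
Terminal payoffs V(N, i) = max(S_T - K, 0):
  V(4,0) = 140.687047; V(4,1) = 58.108507; V(4,2) = 5.620000; V(4,3) = 0.000000; V(4,4) = 0.000000
Backward induction: V(k, i) = exp(-r*dt) * [p * V(k+1, i) + (1-p) * V(k+1, i+1)]; then take max(V_cont, immediate exercise) for American.
  V(3,0) = exp(-r*dt) * [p*140.687047 + (1-p)*58.108507] = 96.019550; exercise = 94.740070; V(3,0) = max -> 96.019550
  V(3,1) = exp(-r*dt) * [p*58.108507 + (1-p)*5.620000] = 30.183205; exercise = 28.903726; V(3,1) = max -> 30.183205
  V(3,2) = exp(-r*dt) * [p*5.620000 + (1-p)*0.000000] = 2.638967; exercise = 0.000000; V(3,2) = max -> 2.638967
  V(3,3) = exp(-r*dt) * [p*0.000000 + (1-p)*0.000000] = 0.000000; exercise = 0.000000; V(3,3) = max -> 0.000000
  V(2,0) = exp(-r*dt) * [p*96.019550 + (1-p)*30.183205] = 60.648418; exercise = 58.108507; V(2,0) = max -> 60.648418
  V(2,1) = exp(-r*dt) * [p*30.183205 + (1-p)*2.638967] = 15.533546; exercise = 5.620000; V(2,1) = max -> 15.533546
  V(2,2) = exp(-r*dt) * [p*2.638967 + (1-p)*0.000000] = 1.239172; exercise = 0.000000; V(2,2) = max -> 1.239172
  V(1,0) = exp(-r*dt) * [p*60.648418 + (1-p)*15.533546] = 36.486742; exercise = 28.903726; V(1,0) = max -> 36.486742
  V(1,1) = exp(-r*dt) * [p*15.533546 + (1-p)*1.239172] = 7.932891; exercise = 0.000000; V(1,1) = max -> 7.932891
  V(0,0) = exp(-r*dt) * [p*36.486742 + (1-p)*7.932891] = 21.222735; exercise = 5.620000; V(0,0) = max -> 21.222735

Answer: Price = V(0,0) = 21.2227


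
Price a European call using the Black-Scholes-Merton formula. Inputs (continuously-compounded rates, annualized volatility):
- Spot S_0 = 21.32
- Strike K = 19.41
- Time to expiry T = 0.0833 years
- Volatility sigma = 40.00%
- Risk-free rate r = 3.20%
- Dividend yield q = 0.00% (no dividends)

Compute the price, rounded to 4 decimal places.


d1 = (ln(S/K) + (r - q + 0.5*sigma^2) * T) / (sigma * sqrt(T)) = 0.89380270
d2 = d1 - sigma * sqrt(T) = 0.77835574
exp(-rT) = 0.99733795; exp(-qT) = 1.00000000
C = S_0 * exp(-qT) * N(d1) - K * exp(-rT) * N(d2)
N(d1) = 0.81428627; N(d2) = 0.78182034
C = 21.3200 * 1.00000000 * 0.81428627 - 19.4100 * 0.99733795 * 0.78182034 = 2.2258

Answer: Price = 2.2258


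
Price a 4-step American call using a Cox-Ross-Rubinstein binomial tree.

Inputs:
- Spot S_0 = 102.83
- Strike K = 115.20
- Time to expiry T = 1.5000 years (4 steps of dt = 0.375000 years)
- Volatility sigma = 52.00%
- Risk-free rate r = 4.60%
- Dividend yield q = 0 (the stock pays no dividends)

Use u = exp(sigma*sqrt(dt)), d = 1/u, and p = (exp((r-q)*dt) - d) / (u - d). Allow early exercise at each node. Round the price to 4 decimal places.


dt = T/N = 0.375000
u = exp(sigma*sqrt(dt)) = 1.374972; d = 1/u = 0.727287
p = (exp((r-q)*dt) - d) / (u - d) = 0.447922
Discount per step: exp(-r*dt) = 0.982898
Stock lattice S(k, i) with i counting down-moves:
  k=0: S(0,0) = 102.8300
  k=1: S(1,0) = 141.3884; S(1,1) = 74.7870
  k=2: S(2,0) = 194.4052; S(2,1) = 102.8300; S(2,2) = 54.3916
  k=3: S(3,0) = 267.3017; S(3,1) = 141.3884; S(3,2) = 74.7870; S(3,3) = 39.5583
  k=4: S(4,0) = 367.5325; S(4,1) = 194.4052; S(4,2) = 102.8300; S(4,3) = 54.3916; S(4,4) = 28.7703
Terminal payoffs V(N, i) = max(S_T - K, 0):
  V(4,0) = 252.332520; V(4,1) = 79.205167; V(4,2) = 0.000000; V(4,3) = 0.000000; V(4,4) = 0.000000
Backward induction: V(k, i) = exp(-r*dt) * [p * V(k+1, i) + (1-p) * V(k+1, i+1)]; then take max(V_cont, immediate exercise) for American.
  V(3,0) = exp(-r*dt) * [p*252.332520 + (1-p)*79.205167] = 154.071900; exercise = 152.101742; V(3,0) = max -> 154.071900
  V(3,1) = exp(-r*dt) * [p*79.205167 + (1-p)*0.000000] = 34.870984; exercise = 26.188413; V(3,1) = max -> 34.870984
  V(3,2) = exp(-r*dt) * [p*0.000000 + (1-p)*0.000000] = 0.000000; exercise = 0.000000; V(3,2) = max -> 0.000000
  V(3,3) = exp(-r*dt) * [p*0.000000 + (1-p)*0.000000] = 0.000000; exercise = 0.000000; V(3,3) = max -> 0.000000
  V(2,0) = exp(-r*dt) * [p*154.071900 + (1-p)*34.870984] = 86.754190; exercise = 79.205167; V(2,0) = max -> 86.754190
  V(2,1) = exp(-r*dt) * [p*34.870984 + (1-p)*0.000000] = 15.352351; exercise = 0.000000; V(2,1) = max -> 15.352351
  V(2,2) = exp(-r*dt) * [p*0.000000 + (1-p)*0.000000] = 0.000000; exercise = 0.000000; V(2,2) = max -> 0.000000
  V(1,0) = exp(-r*dt) * [p*86.754190 + (1-p)*15.352351] = 46.525274; exercise = 26.188413; V(1,0) = max -> 46.525274
  V(1,1) = exp(-r*dt) * [p*15.352351 + (1-p)*0.000000] = 6.759049; exercise = 0.000000; V(1,1) = max -> 6.759049
  V(0,0) = exp(-r*dt) * [p*46.525274 + (1-p)*6.759049] = 24.150992; exercise = 0.000000; V(0,0) = max -> 24.150992

Answer: Price = V(0,0) = 24.1510


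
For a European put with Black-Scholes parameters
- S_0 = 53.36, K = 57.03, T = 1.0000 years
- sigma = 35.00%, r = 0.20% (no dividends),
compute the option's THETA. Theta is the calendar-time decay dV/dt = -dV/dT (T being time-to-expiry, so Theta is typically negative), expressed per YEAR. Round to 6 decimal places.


Answer: Theta = -3.652271

Derivation:
d1 = -0.0093315530; d2 = -0.3593315530
phi(d1) = 0.3989249113; exp(-qT) = 1.0000000000; exp(-rT) = 0.9980019987
Theta = -S*exp(-qT)*phi(d1)*sigma/(2*sqrt(T)) + r*K*exp(-rT)*N(-d2) - q*S*exp(-qT)*N(-d1)
N(-d1) = 0.5037226970; N(-d2) = 0.6403264638; sqrt(T) = 1.0000000000
Term 1 = -53.3600 * 1.0000000000 * 0.3989249113 * 0.3500 / (2 * 1.0000000000) = -3.7251608217
Term 2 = 0.0020 * 57.0300 * 0.9980019987 * 0.6403264638 = 0.0728897112
Term 3 = 0 (no dividend yield, q = 0)
Theta = -3.7251608217 + (0.0728897112) + (0.0000000000) = -3.652271


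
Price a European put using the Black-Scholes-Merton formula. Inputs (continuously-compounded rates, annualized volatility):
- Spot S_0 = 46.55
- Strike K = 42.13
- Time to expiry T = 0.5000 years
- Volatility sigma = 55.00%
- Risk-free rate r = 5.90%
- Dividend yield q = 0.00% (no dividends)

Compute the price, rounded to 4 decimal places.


d1 = (ln(S/K) + (r - q + 0.5*sigma^2) * T) / (sigma * sqrt(T)) = 0.52683808
d2 = d1 - sigma * sqrt(T) = 0.13792935
exp(-rT) = 0.97093088; exp(-qT) = 1.00000000
P = K * exp(-rT) * N(-d2) - S_0 * exp(-qT) * N(-d1)
N(-d1) = 0.29915302; N(-d2) = 0.44514813
P = 42.1300 * 0.97093088 * 0.44514813 - 46.5500 * 1.00000000 * 0.29915302 = 4.2834

Answer: Price = 4.2834


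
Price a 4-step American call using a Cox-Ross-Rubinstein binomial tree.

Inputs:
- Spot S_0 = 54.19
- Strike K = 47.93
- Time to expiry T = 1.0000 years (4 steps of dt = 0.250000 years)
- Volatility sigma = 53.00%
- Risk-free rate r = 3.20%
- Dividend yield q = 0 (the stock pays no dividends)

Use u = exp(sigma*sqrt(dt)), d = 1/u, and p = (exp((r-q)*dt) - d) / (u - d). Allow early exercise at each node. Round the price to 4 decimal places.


Answer: Price = V(0,0) = 15.0338

Derivation:
dt = T/N = 0.250000
u = exp(sigma*sqrt(dt)) = 1.303431; d = 1/u = 0.767206
p = (exp((r-q)*dt) - d) / (u - d) = 0.449114
Discount per step: exp(-r*dt) = 0.992032
Stock lattice S(k, i) with i counting down-moves:
  k=0: S(0,0) = 54.1900
  k=1: S(1,0) = 70.6329; S(1,1) = 41.5749
  k=2: S(2,0) = 92.0651; S(2,1) = 54.1900; S(2,2) = 31.8965
  k=3: S(3,0) = 120.0006; S(3,1) = 70.6329; S(3,2) = 41.5749; S(3,3) = 24.4712
  k=4: S(4,0) = 156.4124; S(4,1) = 92.0651; S(4,2) = 54.1900; S(4,3) = 31.8965; S(4,4) = 18.7744
Terminal payoffs V(N, i) = max(S_T - K, 0):
  V(4,0) = 108.482444; V(4,1) = 44.135142; V(4,2) = 6.260000; V(4,3) = 0.000000; V(4,4) = 0.000000
Backward induction: V(k, i) = exp(-r*dt) * [p * V(k+1, i) + (1-p) * V(k+1, i+1)]; then take max(V_cont, immediate exercise) for American.
  V(3,0) = exp(-r*dt) * [p*108.482444 + (1-p)*44.135142] = 72.452468; exercise = 72.070558; V(3,0) = max -> 72.452468
  V(3,1) = exp(-r*dt) * [p*44.135142 + (1-p)*6.260000] = 23.084835; exercise = 22.702925; V(3,1) = max -> 23.084835
  V(3,2) = exp(-r*dt) * [p*6.260000 + (1-p)*0.000000] = 2.789051; exercise = 0.000000; V(3,2) = max -> 2.789051
  V(3,3) = exp(-r*dt) * [p*0.000000 + (1-p)*0.000000] = 0.000000; exercise = 0.000000; V(3,3) = max -> 0.000000
  V(2,0) = exp(-r*dt) * [p*72.452468 + (1-p)*23.084835] = 44.895919; exercise = 44.135142; V(2,0) = max -> 44.895919
  V(2,1) = exp(-r*dt) * [p*23.084835 + (1-p)*2.789051] = 11.809317; exercise = 6.260000; V(2,1) = max -> 11.809317
  V(2,2) = exp(-r*dt) * [p*2.789051 + (1-p)*0.000000] = 1.242621; exercise = 0.000000; V(2,2) = max -> 1.242621
  V(1,0) = exp(-r*dt) * [p*44.895919 + (1-p)*11.809317] = 26.456471; exercise = 22.702925; V(1,0) = max -> 26.456471
  V(1,1) = exp(-r*dt) * [p*11.809317 + (1-p)*1.242621] = 5.940557; exercise = 0.000000; V(1,1) = max -> 5.940557
  V(0,0) = exp(-r*dt) * [p*26.456471 + (1-p)*5.940557] = 15.033787; exercise = 6.260000; V(0,0) = max -> 15.033787


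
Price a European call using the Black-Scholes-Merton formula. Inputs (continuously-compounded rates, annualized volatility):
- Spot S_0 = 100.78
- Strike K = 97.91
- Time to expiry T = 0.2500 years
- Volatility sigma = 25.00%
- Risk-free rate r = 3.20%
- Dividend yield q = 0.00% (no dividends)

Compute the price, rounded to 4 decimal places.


Answer: Price = 6.9694

Derivation:
d1 = (ln(S/K) + (r - q + 0.5*sigma^2) * T) / (sigma * sqrt(T)) = 0.35762987
d2 = d1 - sigma * sqrt(T) = 0.23262987
exp(-rT) = 0.99203191; exp(-qT) = 1.00000000
C = S_0 * exp(-qT) * N(d1) - K * exp(-rT) * N(d2)
N(d1) = 0.63968984; N(d2) = 0.59197559
C = 100.7800 * 1.00000000 * 0.63968984 - 97.9100 * 0.99203191 * 0.59197559 = 6.9694


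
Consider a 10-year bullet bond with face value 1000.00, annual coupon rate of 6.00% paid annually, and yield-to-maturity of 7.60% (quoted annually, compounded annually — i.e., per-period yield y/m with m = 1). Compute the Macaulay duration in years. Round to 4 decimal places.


Coupon per period c = face * coupon_rate / m = 60.000000
Periods per year m = 1; per-period yield y/m = 0.076000
Number of cashflows N = 10
Cashflows (t years, CF_t, discount factor 1/(1+y/m)^(m*t), PV):
  t = 1.0000: CF_t = 60.000000, DF = 0.929368, PV = 55.762082
  t = 2.0000: CF_t = 60.000000, DF = 0.863725, PV = 51.823496
  t = 3.0000: CF_t = 60.000000, DF = 0.802718, PV = 48.163100
  t = 4.0000: CF_t = 60.000000, DF = 0.746021, PV = 44.761246
  t = 5.0000: CF_t = 60.000000, DF = 0.693328, PV = 41.599671
  t = 6.0000: CF_t = 60.000000, DF = 0.644357, PV = 38.661404
  t = 7.0000: CF_t = 60.000000, DF = 0.598845, PV = 35.930673
  t = 8.0000: CF_t = 60.000000, DF = 0.556547, PV = 33.392819
  t = 9.0000: CF_t = 60.000000, DF = 0.517237, PV = 31.034218
  t = 10.0000: CF_t = 1060.000000, DF = 0.480704, PV = 509.545713
Price P = sum_t PV_t = 890.674422
Macaulay numerator sum_t t * PV_t:
  t * PV_t at t = 1.0000: 55.762082
  t * PV_t at t = 2.0000: 103.646992
  t * PV_t at t = 3.0000: 144.489301
  t * PV_t at t = 4.0000: 179.044983
  t * PV_t at t = 5.0000: 207.998354
  t * PV_t at t = 6.0000: 231.968424
  t * PV_t at t = 7.0000: 251.514711
  t * PV_t at t = 8.0000: 267.142550
  t * PV_t at t = 9.0000: 279.307963
  t * PV_t at t = 10.0000: 5095.457129
Macaulay duration D = (sum_t t * PV_t) / P = 6816.332489 / 890.674422 = 7.653001

Answer: Macaulay duration = 7.6530 years


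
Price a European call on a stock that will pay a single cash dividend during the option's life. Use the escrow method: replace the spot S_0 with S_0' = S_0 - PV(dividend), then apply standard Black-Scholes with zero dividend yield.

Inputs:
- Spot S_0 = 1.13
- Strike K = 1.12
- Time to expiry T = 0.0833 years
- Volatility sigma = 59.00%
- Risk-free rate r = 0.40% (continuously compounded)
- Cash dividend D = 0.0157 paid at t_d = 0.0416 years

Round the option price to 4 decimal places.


Answer: Price = 0.0732

Derivation:
PV(D) = D * exp(-r * t_d) = 0.0157 * 0.99983361 = 0.01569739
S_0' = S_0 - PV(D) = 1.1300 - 0.01569739 = 1.11430261
d1 = (ln(S_0'/K) + (r + sigma^2/2)*T) / (sigma*sqrt(T)) = 0.05714932
d2 = d1 - sigma*sqrt(T) = -0.11313495
exp(-rT) = 0.99966686
N(d1) = 0.52278687; N(d2) = 0.45496178
C = S_0' * N(d1) - K * exp(-rT) * N(d2) = 1.11430261 * 0.52278687 - 1.1200 * 0.99966686 * 0.45496178 = 0.0732


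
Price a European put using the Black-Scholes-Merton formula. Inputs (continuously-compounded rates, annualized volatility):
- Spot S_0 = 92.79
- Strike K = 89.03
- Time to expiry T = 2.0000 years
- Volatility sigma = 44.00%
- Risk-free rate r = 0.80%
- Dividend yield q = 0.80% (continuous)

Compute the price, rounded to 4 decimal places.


d1 = (ln(S/K) + (r - q + 0.5*sigma^2) * T) / (sigma * sqrt(T)) = 0.37760383
d2 = d1 - sigma * sqrt(T) = -0.24465013
exp(-rT) = 0.98412732; exp(-qT) = 0.98412732
P = K * exp(-rT) * N(-d2) - S_0 * exp(-qT) * N(-d1)
N(-d1) = 0.35286246; N(-d2) = 0.59663633
P = 89.0300 * 0.98412732 * 0.59663633 - 92.7900 * 0.98412732 * 0.35286246 = 20.0530

Answer: Price = 20.0530


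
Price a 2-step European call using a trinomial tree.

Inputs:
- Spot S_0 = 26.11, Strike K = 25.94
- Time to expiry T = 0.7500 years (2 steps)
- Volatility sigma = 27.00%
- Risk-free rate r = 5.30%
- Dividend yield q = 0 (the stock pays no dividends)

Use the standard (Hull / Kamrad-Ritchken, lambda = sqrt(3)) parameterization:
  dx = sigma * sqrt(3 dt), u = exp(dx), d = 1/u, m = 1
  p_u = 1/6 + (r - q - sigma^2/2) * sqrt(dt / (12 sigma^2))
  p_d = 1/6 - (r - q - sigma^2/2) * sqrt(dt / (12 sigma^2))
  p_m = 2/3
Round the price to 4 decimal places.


dt = T/N = 0.375000; dx = sigma*sqrt(3*dt) = 0.286378
u = exp(dx) = 1.331596; d = 1/u = 0.750979
p_u = 0.177502, p_m = 0.666667, p_d = 0.155831
Discount per step: exp(-r*dt) = 0.980321
Stock lattice S(k, j) with j the centered position index:
  k=0: S(0,+0) = 26.1100
  k=1: S(1,-1) = 19.6080; S(1,+0) = 26.1100; S(1,+1) = 34.7680
  k=2: S(2,-2) = 14.7252; S(2,-1) = 19.6080; S(2,+0) = 26.1100; S(2,+1) = 34.7680; S(2,+2) = 46.2969
Terminal payoffs V(N, j) = max(S_T - K, 0):
  V(2,-2) = 0.000000; V(2,-1) = 0.000000; V(2,+0) = 0.170000; V(2,+1) = 8.827972; V(2,+2) = 20.356894
Backward induction: V(k, j) = exp(-r*dt) * [p_u * V(k+1, j+1) + p_m * V(k+1, j) + p_d * V(k+1, j-1)]
  V(1,-1) = exp(-r*dt) * [p_u*0.170000 + p_m*0.000000 + p_d*0.000000] = 0.029582
  V(1,+0) = exp(-r*dt) * [p_u*8.827972 + p_m*0.170000 + p_d*0.000000] = 1.647253
  V(1,+1) = exp(-r*dt) * [p_u*20.356894 + p_m*8.827972 + p_d*0.170000] = 9.337760
  V(0,+0) = exp(-r*dt) * [p_u*9.337760 + p_m*1.647253 + p_d*0.029582] = 2.705935

Answer: Price = V(0,0) = 2.7059


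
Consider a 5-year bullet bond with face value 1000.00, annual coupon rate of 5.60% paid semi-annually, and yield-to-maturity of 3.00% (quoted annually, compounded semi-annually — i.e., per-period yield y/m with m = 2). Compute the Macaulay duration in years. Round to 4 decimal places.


Coupon per period c = face * coupon_rate / m = 28.000000
Periods per year m = 2; per-period yield y/m = 0.015000
Number of cashflows N = 10
Cashflows (t years, CF_t, discount factor 1/(1+y/m)^(m*t), PV):
  t = 0.5000: CF_t = 28.000000, DF = 0.985222, PV = 27.586207
  t = 1.0000: CF_t = 28.000000, DF = 0.970662, PV = 27.178529
  t = 1.5000: CF_t = 28.000000, DF = 0.956317, PV = 26.776876
  t = 2.0000: CF_t = 28.000000, DF = 0.942184, PV = 26.381158
  t = 2.5000: CF_t = 28.000000, DF = 0.928260, PV = 25.991289
  t = 3.0000: CF_t = 28.000000, DF = 0.914542, PV = 25.607181
  t = 3.5000: CF_t = 28.000000, DF = 0.901027, PV = 25.228750
  t = 4.0000: CF_t = 28.000000, DF = 0.887711, PV = 24.855911
  t = 4.5000: CF_t = 28.000000, DF = 0.874592, PV = 24.488583
  t = 5.0000: CF_t = 1028.000000, DF = 0.861667, PV = 885.793914
Price P = sum_t PV_t = 1119.888399
Macaulay numerator sum_t t * PV_t:
  t * PV_t at t = 0.5000: 13.793103
  t * PV_t at t = 1.0000: 27.178529
  t * PV_t at t = 1.5000: 40.165314
  t * PV_t at t = 2.0000: 52.762317
  t * PV_t at t = 2.5000: 64.978223
  t * PV_t at t = 3.0000: 76.821544
  t * PV_t at t = 3.5000: 88.300625
  t * PV_t at t = 4.0000: 99.423646
  t * PV_t at t = 4.5000: 110.198622
  t * PV_t at t = 5.0000: 4428.969571
Macaulay duration D = (sum_t t * PV_t) / P = 5002.591495 / 1119.888399 = 4.467045

Answer: Macaulay duration = 4.4670 years
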